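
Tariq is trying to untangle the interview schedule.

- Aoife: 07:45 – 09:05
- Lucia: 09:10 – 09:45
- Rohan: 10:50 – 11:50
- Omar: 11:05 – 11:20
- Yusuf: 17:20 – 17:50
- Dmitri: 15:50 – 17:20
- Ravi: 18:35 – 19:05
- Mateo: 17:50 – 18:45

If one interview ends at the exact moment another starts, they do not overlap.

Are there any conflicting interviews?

Sorted by start: Aoife, Lucia, Rohan, Omar, Dmitri, Yusuf, Mateo, Ravi.
Lucia starts after Aoife ends — done with Aoife.
Rohan starts after Lucia ends — done with Lucia.
Omar starts before Rohan ends → Rohan and Omar overlap.
That's a conflict, so the schedule is not conflict-free.

Yes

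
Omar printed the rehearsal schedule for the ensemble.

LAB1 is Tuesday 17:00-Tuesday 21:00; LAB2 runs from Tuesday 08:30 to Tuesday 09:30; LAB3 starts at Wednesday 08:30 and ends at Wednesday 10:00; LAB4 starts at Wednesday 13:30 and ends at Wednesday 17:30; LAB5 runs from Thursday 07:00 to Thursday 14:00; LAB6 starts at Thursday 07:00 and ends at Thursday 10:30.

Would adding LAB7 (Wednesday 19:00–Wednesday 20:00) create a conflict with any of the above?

No — it doesn't clash with anything

LAB2: ends Tuesday 09:30 at or before LAB7 starts Wednesday 19:00 → clear.
LAB1: ends Tuesday 21:00 at or before LAB7 starts Wednesday 19:00 → clear.
LAB3: ends Wednesday 10:00 at or before LAB7 starts Wednesday 19:00 → clear.
LAB4: ends Wednesday 17:30 at or before LAB7 starts Wednesday 19:00 → clear.
LAB5: starts Thursday 07:00 at or after LAB7 ends Wednesday 20:00 → clear.
LAB6: starts Thursday 07:00 at or after LAB7 ends Wednesday 20:00 → clear.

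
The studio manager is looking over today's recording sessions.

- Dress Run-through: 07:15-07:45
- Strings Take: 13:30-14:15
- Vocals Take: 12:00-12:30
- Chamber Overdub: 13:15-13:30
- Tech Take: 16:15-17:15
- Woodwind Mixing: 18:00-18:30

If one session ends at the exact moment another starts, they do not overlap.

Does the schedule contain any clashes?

No

Sorted by start: Dress Run-through, Vocals Take, Chamber Overdub, Strings Take, Tech Take, Woodwind Mixing.
Vocals Take starts after Dress Run-through ends — done with Dress Run-through.
Chamber Overdub starts after Vocals Take ends — done with Vocals Take.
Strings Take starts exactly when Chamber Overdub ends (back-to-back, no overlap) — done with Chamber Overdub.
Tech Take starts after Strings Take ends — done with Strings Take.
Woodwind Mixing starts after Tech Take ends.
Every pair is clear; the schedule has no overlaps.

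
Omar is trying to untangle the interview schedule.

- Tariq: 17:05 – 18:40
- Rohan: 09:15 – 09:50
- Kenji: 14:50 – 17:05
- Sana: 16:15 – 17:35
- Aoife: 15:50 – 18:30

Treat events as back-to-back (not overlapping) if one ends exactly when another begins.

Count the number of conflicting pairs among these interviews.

5

Sorted by start: Rohan, Kenji, Aoife, Sana, Tariq.
Kenji starts after Rohan ends; Rohan is clear from here.
Aoife starts before Kenji ends → Kenji and Aoife overlap.
Sana starts before Kenji ends → Kenji and Sana overlap.
Tariq starts exactly when Kenji ends (back-to-back, no overlap).
Sana starts before Aoife ends → Aoife and Sana overlap.
Tariq starts before Aoife ends → Aoife and Tariq overlap.
Tariq starts before Sana ends → Sana and Tariq overlap.
Overlapping pairs: Aoife & Kenji, Aoife & Sana, Aoife & Tariq, Kenji & Sana, Sana & Tariq — 5 in total.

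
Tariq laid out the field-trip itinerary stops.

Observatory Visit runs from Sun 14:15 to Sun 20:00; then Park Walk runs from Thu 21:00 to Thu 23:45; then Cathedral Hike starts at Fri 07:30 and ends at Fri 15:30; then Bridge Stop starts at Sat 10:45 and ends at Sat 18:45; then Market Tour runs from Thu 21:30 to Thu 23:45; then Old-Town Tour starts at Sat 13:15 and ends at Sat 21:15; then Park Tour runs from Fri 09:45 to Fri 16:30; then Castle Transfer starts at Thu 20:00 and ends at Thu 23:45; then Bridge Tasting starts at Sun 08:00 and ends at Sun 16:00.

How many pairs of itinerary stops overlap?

6

Two intervals overlap when each starts before the other ends.
Sorted by start: Castle Transfer, Park Walk, Market Tour, Cathedral Hike, Park Tour, Bridge Stop, Old-Town Tour, Bridge Tasting, Observatory Visit.
Park Walk starts before Castle Transfer ends → Castle Transfer and Park Walk overlap.
Market Tour starts before Castle Transfer ends → Castle Transfer and Market Tour overlap.
Cathedral Hike starts after Castle Transfer ends — done with Castle Transfer.
Market Tour starts before Park Walk ends → Park Walk and Market Tour overlap.
Cathedral Hike starts after Park Walk ends — done with Park Walk.
Cathedral Hike starts after Market Tour ends — done with Market Tour.
Park Tour starts before Cathedral Hike ends → Cathedral Hike and Park Tour overlap.
Bridge Stop starts after Cathedral Hike ends — done with Cathedral Hike.
Bridge Stop starts after Park Tour ends — done with Park Tour.
Old-Town Tour starts before Bridge Stop ends → Bridge Stop and Old-Town Tour overlap.
Bridge Tasting starts after Bridge Stop ends — done with Bridge Stop.
Bridge Tasting starts after Old-Town Tour ends — done with Old-Town Tour.
Observatory Visit starts before Bridge Tasting ends → Bridge Tasting and Observatory Visit overlap.
Overlapping pairs: Bridge Stop & Old-Town Tour, Bridge Tasting & Observatory Visit, Castle Transfer & Market Tour, Castle Transfer & Park Walk, Cathedral Hike & Park Tour, Market Tour & Park Walk — 6 in total.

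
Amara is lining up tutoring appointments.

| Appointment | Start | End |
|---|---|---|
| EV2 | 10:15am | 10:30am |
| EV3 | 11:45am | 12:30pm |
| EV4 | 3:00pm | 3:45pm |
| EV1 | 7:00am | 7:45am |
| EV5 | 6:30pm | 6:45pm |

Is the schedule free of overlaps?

Check each pair: they overlap iff neither finishes before the other starts.
Sorted by start: EV1, EV2, EV3, EV4, EV5.
EV2 starts after EV1 ends; EV1 is clear from here.
EV3 starts after EV2 ends; EV2 is clear from here.
EV4 starts after EV3 ends; EV3 is clear from here.
EV5 starts after EV4 ends.
Every pair is clear; the schedule has no overlaps.

Yes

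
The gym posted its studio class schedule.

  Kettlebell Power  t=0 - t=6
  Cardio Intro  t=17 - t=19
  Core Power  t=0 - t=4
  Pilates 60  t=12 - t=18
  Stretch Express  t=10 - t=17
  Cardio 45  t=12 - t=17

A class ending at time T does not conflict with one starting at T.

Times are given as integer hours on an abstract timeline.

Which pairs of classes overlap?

Cardio 45 & Pilates 60, Cardio 45 & Stretch Express, Cardio Intro & Pilates 60, Core Power & Kettlebell Power, Pilates 60 & Stretch Express

Sorted by start: Kettlebell Power, Core Power, Stretch Express, Pilates 60, Cardio 45, Cardio Intro.
Core Power starts before Kettlebell Power ends → Kettlebell Power and Core Power overlap.
Stretch Express starts after Kettlebell Power ends; Kettlebell Power is clear from here.
Stretch Express starts after Core Power ends; Core Power is clear from here.
Pilates 60 starts before Stretch Express ends → Stretch Express and Pilates 60 overlap.
Cardio 45 starts before Stretch Express ends → Stretch Express and Cardio 45 overlap.
Cardio Intro starts exactly when Stretch Express ends (back-to-back, no overlap).
Cardio 45 starts before Pilates 60 ends → Pilates 60 and Cardio 45 overlap.
Cardio Intro starts before Pilates 60 ends → Pilates 60 and Cardio Intro overlap.
Cardio Intro starts exactly when Cardio 45 ends (back-to-back, no overlap).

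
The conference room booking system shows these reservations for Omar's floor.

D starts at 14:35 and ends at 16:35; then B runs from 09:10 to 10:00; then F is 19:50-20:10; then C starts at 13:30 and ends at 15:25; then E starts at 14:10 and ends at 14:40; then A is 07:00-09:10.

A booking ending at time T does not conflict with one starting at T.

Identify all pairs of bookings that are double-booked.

Sorted by start: A, B, C, E, D, F.
B starts exactly when A ends (back-to-back, no overlap), so nothing later overlaps A either.
C starts after B ends, so nothing later overlaps B either.
E starts before C ends → C and E overlap.
D starts before C ends → C and D overlap.
F starts after C ends.
D starts before E ends → E and D overlap.
F starts after E ends.
F starts after D ends.

C & D, C & E, D & E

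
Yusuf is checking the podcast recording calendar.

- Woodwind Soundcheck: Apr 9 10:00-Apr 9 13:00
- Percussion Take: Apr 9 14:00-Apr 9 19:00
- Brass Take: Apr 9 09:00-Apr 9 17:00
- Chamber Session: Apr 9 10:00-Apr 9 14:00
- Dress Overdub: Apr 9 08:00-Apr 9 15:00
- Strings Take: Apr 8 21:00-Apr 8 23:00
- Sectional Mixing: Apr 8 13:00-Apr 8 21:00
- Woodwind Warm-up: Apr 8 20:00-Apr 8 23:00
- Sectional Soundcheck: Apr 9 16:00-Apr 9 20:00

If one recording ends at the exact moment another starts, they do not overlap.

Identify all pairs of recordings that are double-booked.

Sorted by start: Sectional Mixing, Woodwind Warm-up, Strings Take, Dress Overdub, Brass Take, Chamber Session, Woodwind Soundcheck, Percussion Take, Sectional Soundcheck.
Woodwind Warm-up starts before Sectional Mixing ends → Sectional Mixing and Woodwind Warm-up overlap.
Strings Take starts exactly when Sectional Mixing ends (back-to-back, no overlap) — done with Sectional Mixing.
Strings Take starts before Woodwind Warm-up ends → Woodwind Warm-up and Strings Take overlap.
Dress Overdub starts after Woodwind Warm-up ends — done with Woodwind Warm-up.
Dress Overdub starts after Strings Take ends — done with Strings Take.
Brass Take starts before Dress Overdub ends → Dress Overdub and Brass Take overlap.
Chamber Session starts before Dress Overdub ends → Dress Overdub and Chamber Session overlap.
Woodwind Soundcheck starts before Dress Overdub ends → Dress Overdub and Woodwind Soundcheck overlap.
Percussion Take starts before Dress Overdub ends → Dress Overdub and Percussion Take overlap.
Sectional Soundcheck starts after Dress Overdub ends.
Chamber Session starts before Brass Take ends → Brass Take and Chamber Session overlap.
Woodwind Soundcheck starts before Brass Take ends → Brass Take and Woodwind Soundcheck overlap.
Percussion Take starts before Brass Take ends → Brass Take and Percussion Take overlap.
Sectional Soundcheck starts before Brass Take ends → Brass Take and Sectional Soundcheck overlap.
Woodwind Soundcheck starts before Chamber Session ends → Chamber Session and Woodwind Soundcheck overlap.
Percussion Take starts exactly when Chamber Session ends (back-to-back, no overlap) — done with Chamber Session.
Percussion Take starts after Woodwind Soundcheck ends — done with Woodwind Soundcheck.
Sectional Soundcheck starts before Percussion Take ends → Percussion Take and Sectional Soundcheck overlap.

Brass Take & Chamber Session, Brass Take & Dress Overdub, Brass Take & Percussion Take, Brass Take & Sectional Soundcheck, Brass Take & Woodwind Soundcheck, Chamber Session & Dress Overdub, Chamber Session & Woodwind Soundcheck, Dress Overdub & Percussion Take, Dress Overdub & Woodwind Soundcheck, Percussion Take & Sectional Soundcheck, Sectional Mixing & Woodwind Warm-up, Strings Take & Woodwind Warm-up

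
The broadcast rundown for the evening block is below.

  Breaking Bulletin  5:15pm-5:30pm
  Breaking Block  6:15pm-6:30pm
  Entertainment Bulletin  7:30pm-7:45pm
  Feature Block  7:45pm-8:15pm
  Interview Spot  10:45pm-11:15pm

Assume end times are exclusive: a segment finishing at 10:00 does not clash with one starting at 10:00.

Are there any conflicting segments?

No

Sorted by start: Breaking Bulletin, Breaking Block, Entertainment Bulletin, Feature Block, Interview Spot.
Breaking Block starts after Breaking Bulletin ends; Breaking Bulletin is clear from here.
Entertainment Bulletin starts after Breaking Block ends; Breaking Block is clear from here.
Feature Block starts exactly when Entertainment Bulletin ends (back-to-back, no overlap); Entertainment Bulletin is clear from here.
Interview Spot starts after Feature Block ends.
Every pair is clear; the schedule has no overlaps.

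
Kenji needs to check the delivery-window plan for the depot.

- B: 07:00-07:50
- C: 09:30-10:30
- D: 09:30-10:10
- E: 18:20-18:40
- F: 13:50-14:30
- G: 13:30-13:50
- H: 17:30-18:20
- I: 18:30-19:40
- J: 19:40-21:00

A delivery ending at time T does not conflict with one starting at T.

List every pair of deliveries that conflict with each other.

C & D, E & I

Check each pair: they overlap iff neither finishes before the other starts.
Sorted by start: B, C, D, G, F, H, E, I, J.
C starts after B ends — done with B.
D starts before C ends → C and D overlap.
G starts after C ends — done with C.
G starts after D ends — done with D.
F starts exactly when G ends (back-to-back, no overlap) — done with G.
H starts after F ends — done with F.
E starts exactly when H ends (back-to-back, no overlap) — done with H.
I starts before E ends → E and I overlap.
J starts after E ends.
J starts exactly when I ends (back-to-back, no overlap).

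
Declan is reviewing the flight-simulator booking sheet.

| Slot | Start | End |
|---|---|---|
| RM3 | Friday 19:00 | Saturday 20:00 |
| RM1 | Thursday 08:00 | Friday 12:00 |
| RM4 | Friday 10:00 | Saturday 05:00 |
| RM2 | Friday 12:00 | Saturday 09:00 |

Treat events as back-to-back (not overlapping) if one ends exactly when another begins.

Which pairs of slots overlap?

RM1 & RM4, RM2 & RM3, RM2 & RM4, RM3 & RM4

Sorted by start: RM1, RM4, RM2, RM3.
RM4 starts before RM1 ends → RM1 and RM4 overlap.
RM2 starts exactly when RM1 ends (back-to-back, no overlap) — done with RM1.
RM2 starts before RM4 ends → RM4 and RM2 overlap.
RM3 starts before RM4 ends → RM4 and RM3 overlap.
RM3 starts before RM2 ends → RM2 and RM3 overlap.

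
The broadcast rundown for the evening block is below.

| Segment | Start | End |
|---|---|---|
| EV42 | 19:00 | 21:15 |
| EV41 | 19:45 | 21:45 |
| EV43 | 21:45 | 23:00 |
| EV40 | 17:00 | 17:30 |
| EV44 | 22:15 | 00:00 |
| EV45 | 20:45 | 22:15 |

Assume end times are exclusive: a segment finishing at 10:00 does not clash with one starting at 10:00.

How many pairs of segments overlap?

5

Sorted by start: EV40, EV42, EV41, EV45, EV43, EV44.
EV42 starts after EV40 ends; EV40 is clear from here.
EV41 starts before EV42 ends → EV42 and EV41 overlap.
EV45 starts before EV42 ends → EV42 and EV45 overlap.
EV43 starts after EV42 ends; EV42 is clear from here.
EV45 starts before EV41 ends → EV41 and EV45 overlap.
EV43 starts exactly when EV41 ends (back-to-back, no overlap); EV41 is clear from here.
EV43 starts before EV45 ends → EV45 and EV43 overlap.
EV44 starts exactly when EV45 ends (back-to-back, no overlap).
EV44 starts before EV43 ends → EV43 and EV44 overlap.
Overlapping pairs: EV41 & EV42, EV41 & EV45, EV42 & EV45, EV43 & EV44, EV43 & EV45 — 5 in total.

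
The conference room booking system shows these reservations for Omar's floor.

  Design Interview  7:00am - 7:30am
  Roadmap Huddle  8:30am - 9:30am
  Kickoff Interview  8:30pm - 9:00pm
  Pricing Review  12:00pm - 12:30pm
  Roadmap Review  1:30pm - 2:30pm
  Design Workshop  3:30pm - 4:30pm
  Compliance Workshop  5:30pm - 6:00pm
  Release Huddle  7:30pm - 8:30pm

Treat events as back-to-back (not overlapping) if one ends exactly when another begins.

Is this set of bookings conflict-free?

Yes

Two intervals overlap when each starts before the other ends.
Sorted by start: Design Interview, Roadmap Huddle, Pricing Review, Roadmap Review, Design Workshop, Compliance Workshop, Release Huddle, Kickoff Interview.
Roadmap Huddle starts after Design Interview ends, so nothing later overlaps Design Interview either.
Pricing Review starts after Roadmap Huddle ends, so nothing later overlaps Roadmap Huddle either.
Roadmap Review starts after Pricing Review ends, so nothing later overlaps Pricing Review either.
Design Workshop starts after Roadmap Review ends, so nothing later overlaps Roadmap Review either.
Compliance Workshop starts after Design Workshop ends, so nothing later overlaps Design Workshop either.
Release Huddle starts after Compliance Workshop ends, so nothing later overlaps Compliance Workshop either.
Kickoff Interview starts exactly when Release Huddle ends (back-to-back, no overlap).
Every pair is clear; the schedule has no overlaps.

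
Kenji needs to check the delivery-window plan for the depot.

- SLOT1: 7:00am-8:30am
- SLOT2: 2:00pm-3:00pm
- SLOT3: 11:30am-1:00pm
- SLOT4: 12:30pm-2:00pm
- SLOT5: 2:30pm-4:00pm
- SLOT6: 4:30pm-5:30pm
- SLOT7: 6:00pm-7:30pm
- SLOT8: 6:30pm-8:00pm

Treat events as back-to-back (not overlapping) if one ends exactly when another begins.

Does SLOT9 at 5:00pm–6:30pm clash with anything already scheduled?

SLOT1: ends 8:30am at or before SLOT9 starts 5:00pm → clear.
SLOT3: ends 1:00pm at or before SLOT9 starts 5:00pm → clear.
SLOT4: ends 2:00pm at or before SLOT9 starts 5:00pm → clear.
SLOT2: ends 3:00pm at or before SLOT9 starts 5:00pm → clear.
SLOT5: ends 4:00pm at or before SLOT9 starts 5:00pm → clear.
SLOT6: starts 4:30pm before SLOT9 ends 6:30pm, and ends 5:30pm after SLOT9 starts 5:00pm → overlap.
SLOT7: starts 6:00pm before SLOT9 ends 6:30pm, and ends 7:30pm after SLOT9 starts 5:00pm → overlap.
SLOT8: starts 6:30pm at or after SLOT9 ends 6:30pm → clear.
SLOT9 overlaps SLOT6, SLOT7.

Yes — it overlaps SLOT6, SLOT7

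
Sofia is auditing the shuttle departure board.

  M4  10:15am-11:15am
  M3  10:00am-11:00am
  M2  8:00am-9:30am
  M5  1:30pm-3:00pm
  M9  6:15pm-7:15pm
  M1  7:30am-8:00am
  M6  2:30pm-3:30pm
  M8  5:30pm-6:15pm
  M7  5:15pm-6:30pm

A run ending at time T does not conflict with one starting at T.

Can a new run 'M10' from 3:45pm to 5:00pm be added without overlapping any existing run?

M1: ends 8:00am at or before M10 starts 3:45pm → clear.
M2: ends 9:30am at or before M10 starts 3:45pm → clear.
M3: ends 11:00am at or before M10 starts 3:45pm → clear.
M4: ends 11:15am at or before M10 starts 3:45pm → clear.
M5: ends 3:00pm at or before M10 starts 3:45pm → clear.
M6: ends 3:30pm at or before M10 starts 3:45pm → clear.
M7: starts 5:15pm at or after M10 ends 5:00pm → clear.
M8: starts 5:30pm at or after M10 ends 5:00pm → clear.
M9: starts 6:15pm at or after M10 ends 5:00pm → clear.

Yes — the slot is free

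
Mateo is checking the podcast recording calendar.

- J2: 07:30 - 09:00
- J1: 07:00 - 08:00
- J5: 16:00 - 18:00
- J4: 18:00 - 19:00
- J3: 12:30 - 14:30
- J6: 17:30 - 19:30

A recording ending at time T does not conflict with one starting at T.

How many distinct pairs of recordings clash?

3

Check each pair: they overlap iff neither finishes before the other starts.
Sorted by start: J1, J2, J3, J5, J6, J4.
J2 starts before J1 ends → J1 and J2 overlap.
J3 starts after J1 ends, so nothing later overlaps J1 either.
J3 starts after J2 ends, so nothing later overlaps J2 either.
J5 starts after J3 ends, so nothing later overlaps J3 either.
J6 starts before J5 ends → J5 and J6 overlap.
J4 starts exactly when J5 ends (back-to-back, no overlap).
J4 starts before J6 ends → J6 and J4 overlap.
Overlapping pairs: J1 & J2, J4 & J6, J5 & J6 — 3 in total.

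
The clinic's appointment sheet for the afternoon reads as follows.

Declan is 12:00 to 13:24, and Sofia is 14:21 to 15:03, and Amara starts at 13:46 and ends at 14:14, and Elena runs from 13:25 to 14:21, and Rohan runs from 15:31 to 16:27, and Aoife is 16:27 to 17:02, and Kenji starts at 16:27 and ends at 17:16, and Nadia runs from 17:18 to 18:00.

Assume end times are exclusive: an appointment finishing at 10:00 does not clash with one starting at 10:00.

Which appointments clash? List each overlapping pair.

Sorted by start: Declan, Elena, Amara, Sofia, Rohan, Aoife, Kenji, Nadia.
Elena starts after Declan ends; Declan is clear from here.
Amara starts before Elena ends → Elena and Amara overlap.
Sofia starts exactly when Elena ends (back-to-back, no overlap); Elena is clear from here.
Sofia starts after Amara ends; Amara is clear from here.
Rohan starts after Sofia ends; Sofia is clear from here.
Aoife starts exactly when Rohan ends (back-to-back, no overlap); Rohan is clear from here.
Kenji starts before Aoife ends → Aoife and Kenji overlap.
Nadia starts after Aoife ends.
Nadia starts after Kenji ends.

Amara & Elena, Aoife & Kenji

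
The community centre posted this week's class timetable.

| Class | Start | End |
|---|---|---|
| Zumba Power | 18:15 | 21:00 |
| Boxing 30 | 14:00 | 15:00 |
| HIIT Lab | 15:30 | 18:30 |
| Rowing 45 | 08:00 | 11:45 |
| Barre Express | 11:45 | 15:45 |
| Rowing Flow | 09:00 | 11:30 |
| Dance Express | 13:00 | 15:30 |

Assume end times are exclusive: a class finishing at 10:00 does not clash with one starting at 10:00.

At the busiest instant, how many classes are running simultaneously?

Walk through starts and ends in time order (an end at T is processed before a start at T):
08:00 start Rowing 45 → 1
09:00 start Rowing Flow → 2
11:30 end Rowing Flow → 1
11:45 end Rowing 45 → 0
11:45 start Barre Express → 1
13:00 start Dance Express → 2
14:00 start Boxing 30 → 3
15:00 end Boxing 30 → 2
15:30 end Dance Express → 1
15:30 start HIIT Lab → 2
15:45 end Barre Express → 1
18:15 start Zumba Power → 2
18:30 end HIIT Lab → 1
21:00 end Zumba Power → 0
Peak is 3, at 14:00 (Barre Express, Boxing 30, Dance Express).

3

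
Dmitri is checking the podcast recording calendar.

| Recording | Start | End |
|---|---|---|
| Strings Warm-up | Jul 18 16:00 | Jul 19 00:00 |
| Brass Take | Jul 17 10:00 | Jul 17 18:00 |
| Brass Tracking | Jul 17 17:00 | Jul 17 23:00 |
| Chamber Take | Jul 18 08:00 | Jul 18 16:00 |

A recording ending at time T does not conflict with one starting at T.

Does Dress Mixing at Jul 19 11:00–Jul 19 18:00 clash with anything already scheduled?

Brass Take: ends Jul 17 18:00 at or before Dress Mixing starts Jul 19 11:00 → clear.
Brass Tracking: ends Jul 17 23:00 at or before Dress Mixing starts Jul 19 11:00 → clear.
Chamber Take: ends Jul 18 16:00 at or before Dress Mixing starts Jul 19 11:00 → clear.
Strings Warm-up: ends Jul 19 00:00 at or before Dress Mixing starts Jul 19 11:00 → clear.

No — it doesn't clash with anything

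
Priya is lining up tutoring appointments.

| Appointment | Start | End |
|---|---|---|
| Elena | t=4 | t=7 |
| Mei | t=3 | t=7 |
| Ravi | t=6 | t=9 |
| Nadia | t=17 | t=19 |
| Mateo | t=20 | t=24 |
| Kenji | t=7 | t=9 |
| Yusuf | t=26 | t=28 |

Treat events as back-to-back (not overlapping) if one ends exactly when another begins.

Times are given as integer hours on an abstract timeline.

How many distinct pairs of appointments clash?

4

Two intervals overlap when each starts before the other ends.
Sorted by start: Mei, Elena, Ravi, Kenji, Nadia, Mateo, Yusuf.
Elena starts before Mei ends → Mei and Elena overlap.
Ravi starts before Mei ends → Mei and Ravi overlap.
Kenji starts exactly when Mei ends (back-to-back, no overlap) — done with Mei.
Ravi starts before Elena ends → Elena and Ravi overlap.
Kenji starts exactly when Elena ends (back-to-back, no overlap) — done with Elena.
Kenji starts before Ravi ends → Ravi and Kenji overlap.
Nadia starts after Ravi ends — done with Ravi.
Nadia starts after Kenji ends — done with Kenji.
Mateo starts after Nadia ends — done with Nadia.
Yusuf starts after Mateo ends.
Overlapping pairs: Elena & Mei, Elena & Ravi, Kenji & Ravi, Mei & Ravi — 4 in total.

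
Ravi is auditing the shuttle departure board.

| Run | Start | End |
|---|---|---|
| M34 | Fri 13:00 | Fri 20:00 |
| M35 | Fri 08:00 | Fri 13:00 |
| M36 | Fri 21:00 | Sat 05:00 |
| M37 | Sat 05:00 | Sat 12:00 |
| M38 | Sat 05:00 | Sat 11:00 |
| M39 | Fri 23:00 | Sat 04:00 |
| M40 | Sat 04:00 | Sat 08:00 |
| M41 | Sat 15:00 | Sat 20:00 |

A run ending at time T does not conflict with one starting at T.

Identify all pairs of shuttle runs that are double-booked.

Two intervals overlap when each starts before the other ends.
Sorted by start: M35, M34, M36, M39, M40, M37, M38, M41.
M34 starts exactly when M35 ends (back-to-back, no overlap) — done with M35.
M36 starts after M34 ends — done with M34.
M39 starts before M36 ends → M36 and M39 overlap.
M40 starts before M36 ends → M36 and M40 overlap.
M37 starts exactly when M36 ends (back-to-back, no overlap) — done with M36.
M40 starts exactly when M39 ends (back-to-back, no overlap) — done with M39.
M37 starts before M40 ends → M40 and M37 overlap.
M38 starts before M40 ends → M40 and M38 overlap.
M41 starts after M40 ends.
M38 starts before M37 ends → M37 and M38 overlap.
M41 starts after M37 ends.
M41 starts after M38 ends.

M36 & M39, M36 & M40, M37 & M38, M37 & M40, M38 & M40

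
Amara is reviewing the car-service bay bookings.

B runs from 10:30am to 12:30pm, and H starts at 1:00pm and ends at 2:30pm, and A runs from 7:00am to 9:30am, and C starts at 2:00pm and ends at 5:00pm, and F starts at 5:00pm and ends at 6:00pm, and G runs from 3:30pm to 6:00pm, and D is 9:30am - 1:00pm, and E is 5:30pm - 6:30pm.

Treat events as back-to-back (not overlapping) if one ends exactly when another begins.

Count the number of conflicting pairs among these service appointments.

6

Two intervals overlap when each starts before the other ends.
Sorted by start: A, D, B, H, C, G, F, E.
D starts exactly when A ends (back-to-back, no overlap) — done with A.
B starts before D ends → D and B overlap.
H starts exactly when D ends (back-to-back, no overlap) — done with D.
H starts after B ends — done with B.
C starts before H ends → H and C overlap.
G starts after H ends — done with H.
G starts before C ends → C and G overlap.
F starts exactly when C ends (back-to-back, no overlap) — done with C.
F starts before G ends → G and F overlap.
E starts before G ends → G and E overlap.
E starts before F ends → F and E overlap.
Overlapping pairs: B & D, C & G, C & H, E & F, E & G, F & G — 6 in total.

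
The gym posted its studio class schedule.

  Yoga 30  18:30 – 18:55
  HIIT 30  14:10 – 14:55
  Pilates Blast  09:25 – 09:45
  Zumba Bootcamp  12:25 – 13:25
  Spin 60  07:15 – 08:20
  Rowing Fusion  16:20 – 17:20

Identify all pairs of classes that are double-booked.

Sorted by start: Spin 60, Pilates Blast, Zumba Bootcamp, HIIT 30, Rowing Fusion, Yoga 30.
Pilates Blast starts after Spin 60 ends, so Spin 60 has no further overlaps.
Zumba Bootcamp starts after Pilates Blast ends, so Pilates Blast has no further overlaps.
HIIT 30 starts after Zumba Bootcamp ends, so Zumba Bootcamp has no further overlaps.
Rowing Fusion starts after HIIT 30 ends, so HIIT 30 has no further overlaps.
Yoga 30 starts after Rowing Fusion ends.

none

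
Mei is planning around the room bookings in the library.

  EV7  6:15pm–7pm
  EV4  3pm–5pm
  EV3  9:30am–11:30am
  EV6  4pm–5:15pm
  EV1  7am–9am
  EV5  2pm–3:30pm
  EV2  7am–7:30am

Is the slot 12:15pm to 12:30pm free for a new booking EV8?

EV1: ends 9am at or before EV8 starts 12:15pm → clear.
EV2: ends 7:30am at or before EV8 starts 12:15pm → clear.
EV3: ends 11:30am at or before EV8 starts 12:15pm → clear.
EV5: starts 2pm at or after EV8 ends 12:30pm → clear.
EV4: starts 3pm at or after EV8 ends 12:30pm → clear.
EV6: starts 4pm at or after EV8 ends 12:30pm → clear.
EV7: starts 6:15pm at or after EV8 ends 12:30pm → clear.

Yes — the slot is free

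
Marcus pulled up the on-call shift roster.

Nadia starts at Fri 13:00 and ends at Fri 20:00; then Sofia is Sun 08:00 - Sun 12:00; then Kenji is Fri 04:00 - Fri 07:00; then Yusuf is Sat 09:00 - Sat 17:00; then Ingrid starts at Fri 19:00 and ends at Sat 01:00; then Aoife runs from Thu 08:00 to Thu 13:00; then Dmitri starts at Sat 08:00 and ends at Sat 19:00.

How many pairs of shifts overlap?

2

Sorted by start: Aoife, Kenji, Nadia, Ingrid, Dmitri, Yusuf, Sofia.
Kenji starts after Aoife ends; Aoife is clear from here.
Nadia starts after Kenji ends; Kenji is clear from here.
Ingrid starts before Nadia ends → Nadia and Ingrid overlap.
Dmitri starts after Nadia ends; Nadia is clear from here.
Dmitri starts after Ingrid ends; Ingrid is clear from here.
Yusuf starts before Dmitri ends → Dmitri and Yusuf overlap.
Sofia starts after Dmitri ends.
Sofia starts after Yusuf ends.
Overlapping pairs: Dmitri & Yusuf, Ingrid & Nadia — 2 in total.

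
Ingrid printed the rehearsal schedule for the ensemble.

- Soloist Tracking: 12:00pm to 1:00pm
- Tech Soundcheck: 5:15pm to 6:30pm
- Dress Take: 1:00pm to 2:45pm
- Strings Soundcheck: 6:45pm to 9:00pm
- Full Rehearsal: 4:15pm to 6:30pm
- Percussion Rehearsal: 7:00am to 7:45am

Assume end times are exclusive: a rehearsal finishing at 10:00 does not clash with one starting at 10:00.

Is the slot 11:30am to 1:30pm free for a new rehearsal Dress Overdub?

Percussion Rehearsal: ends 7:45am at or before Dress Overdub starts 11:30am → clear.
Soloist Tracking: starts 12:00pm before Dress Overdub ends 1:30pm, and ends 1:00pm after Dress Overdub starts 11:30am → overlap.
Dress Take: starts 1:00pm before Dress Overdub ends 1:30pm, and ends 2:45pm after Dress Overdub starts 11:30am → overlap.
Full Rehearsal: starts 4:15pm at or after Dress Overdub ends 1:30pm → clear.
Tech Soundcheck: starts 5:15pm at or after Dress Overdub ends 1:30pm → clear.
Strings Soundcheck: starts 6:45pm at or after Dress Overdub ends 1:30pm → clear.
Dress Overdub overlaps Dress Take, Soloist Tracking.

No — it overlaps Dress Take, Soloist Tracking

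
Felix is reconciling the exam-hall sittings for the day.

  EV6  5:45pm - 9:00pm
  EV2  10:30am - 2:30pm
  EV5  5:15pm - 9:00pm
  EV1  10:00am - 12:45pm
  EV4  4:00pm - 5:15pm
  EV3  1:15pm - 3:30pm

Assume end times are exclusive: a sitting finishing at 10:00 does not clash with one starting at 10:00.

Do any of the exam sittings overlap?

Check each pair: they overlap iff neither finishes before the other starts.
Sorted by start: EV1, EV2, EV3, EV4, EV5, EV6.
EV2 starts before EV1 ends → EV1 and EV2 overlap.
That's a conflict, so the schedule is not conflict-free.

Yes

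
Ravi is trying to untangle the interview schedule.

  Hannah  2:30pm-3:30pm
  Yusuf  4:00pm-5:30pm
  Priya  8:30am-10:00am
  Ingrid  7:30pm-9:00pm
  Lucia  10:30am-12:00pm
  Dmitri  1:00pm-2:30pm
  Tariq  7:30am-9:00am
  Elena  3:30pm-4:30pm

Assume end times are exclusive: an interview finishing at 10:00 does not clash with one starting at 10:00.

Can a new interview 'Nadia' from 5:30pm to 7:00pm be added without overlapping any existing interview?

Yes — the slot is free

Tariq: ends 9:00am at or before Nadia starts 5:30pm → clear.
Priya: ends 10:00am at or before Nadia starts 5:30pm → clear.
Lucia: ends 12:00pm at or before Nadia starts 5:30pm → clear.
Dmitri: ends 2:30pm at or before Nadia starts 5:30pm → clear.
Hannah: ends 3:30pm at or before Nadia starts 5:30pm → clear.
Elena: ends 4:30pm at or before Nadia starts 5:30pm → clear.
Yusuf: ends 5:30pm at or before Nadia starts 5:30pm → clear.
Ingrid: starts 7:30pm at or after Nadia ends 7:00pm → clear.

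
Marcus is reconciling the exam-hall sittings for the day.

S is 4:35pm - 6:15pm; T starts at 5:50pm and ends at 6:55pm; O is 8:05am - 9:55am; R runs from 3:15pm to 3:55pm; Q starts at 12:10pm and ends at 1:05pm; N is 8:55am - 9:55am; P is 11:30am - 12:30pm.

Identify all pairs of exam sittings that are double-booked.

Sorted by start: O, N, P, Q, R, S, T.
N starts before O ends → O and N overlap.
P starts after O ends, so nothing later overlaps O either.
P starts after N ends, so nothing later overlaps N either.
Q starts before P ends → P and Q overlap.
R starts after P ends, so nothing later overlaps P either.
R starts after Q ends, so nothing later overlaps Q either.
S starts after R ends, so nothing later overlaps R either.
T starts before S ends → S and T overlap.

N & O, P & Q, S & T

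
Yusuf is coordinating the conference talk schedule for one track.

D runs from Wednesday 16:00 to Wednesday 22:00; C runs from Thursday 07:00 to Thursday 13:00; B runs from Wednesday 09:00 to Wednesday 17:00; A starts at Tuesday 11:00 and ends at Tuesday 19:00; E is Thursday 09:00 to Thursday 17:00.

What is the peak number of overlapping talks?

Sweep the timeline, counting +1 at each start and −1 at each end (ends before starts at a tie):
Tuesday 11:00 start A → 1
Tuesday 19:00 end A → 0
Wednesday 09:00 start B → 1
Wednesday 16:00 start D → 2
Wednesday 17:00 end B → 1
Wednesday 22:00 end D → 0
Thursday 07:00 start C → 1
Thursday 09:00 start E → 2
Thursday 13:00 end C → 1
Thursday 17:00 end E → 0
Peak is 2, at Wednesday 16:00 (B, D).

2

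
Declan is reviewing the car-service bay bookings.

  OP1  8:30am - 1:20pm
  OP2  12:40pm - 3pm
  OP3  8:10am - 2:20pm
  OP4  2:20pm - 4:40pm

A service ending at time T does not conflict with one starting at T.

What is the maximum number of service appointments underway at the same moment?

Sort all start/end points and keep a running count:
8:10am start OP3 → 1
8:30am start OP1 → 2
12:40pm start OP2 → 3
1:20pm end OP1 → 2
2:20pm end OP3 → 1
2:20pm start OP4 → 2
3pm end OP2 → 1
4:40pm end OP4 → 0
Peak is 3, at 12:40pm (OP1, OP2, OP3).

3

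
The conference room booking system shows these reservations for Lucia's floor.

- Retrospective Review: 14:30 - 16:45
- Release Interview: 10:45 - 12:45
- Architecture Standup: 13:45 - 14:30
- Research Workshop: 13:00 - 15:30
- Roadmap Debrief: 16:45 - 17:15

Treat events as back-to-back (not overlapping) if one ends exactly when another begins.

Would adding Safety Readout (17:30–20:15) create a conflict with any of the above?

No — it doesn't clash with anything

Release Interview: ends 12:45 at or before Safety Readout starts 17:30 → clear.
Research Workshop: ends 15:30 at or before Safety Readout starts 17:30 → clear.
Architecture Standup: ends 14:30 at or before Safety Readout starts 17:30 → clear.
Retrospective Review: ends 16:45 at or before Safety Readout starts 17:30 → clear.
Roadmap Debrief: ends 17:15 at or before Safety Readout starts 17:30 → clear.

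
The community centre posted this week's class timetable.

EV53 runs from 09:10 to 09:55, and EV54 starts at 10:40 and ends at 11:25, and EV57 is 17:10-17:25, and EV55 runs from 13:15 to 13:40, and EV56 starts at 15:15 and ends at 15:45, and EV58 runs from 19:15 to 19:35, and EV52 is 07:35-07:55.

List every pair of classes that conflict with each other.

Sorted by start: EV52, EV53, EV54, EV55, EV56, EV57, EV58.
EV53 starts after EV52 ends; EV52 is clear from here.
EV54 starts after EV53 ends; EV53 is clear from here.
EV55 starts after EV54 ends; EV54 is clear from here.
EV56 starts after EV55 ends; EV55 is clear from here.
EV57 starts after EV56 ends; EV56 is clear from here.
EV58 starts after EV57 ends.

none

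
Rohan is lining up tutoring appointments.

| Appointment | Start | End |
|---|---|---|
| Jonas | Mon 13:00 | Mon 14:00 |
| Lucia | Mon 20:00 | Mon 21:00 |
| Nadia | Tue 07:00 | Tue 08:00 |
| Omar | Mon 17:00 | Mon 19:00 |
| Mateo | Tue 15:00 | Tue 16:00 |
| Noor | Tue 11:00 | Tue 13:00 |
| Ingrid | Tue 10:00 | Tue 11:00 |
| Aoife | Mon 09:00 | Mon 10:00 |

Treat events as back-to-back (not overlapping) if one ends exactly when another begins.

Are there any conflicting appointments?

No

Sorted by start: Aoife, Jonas, Omar, Lucia, Nadia, Ingrid, Noor, Mateo.
Jonas starts after Aoife ends; Aoife is clear from here.
Omar starts after Jonas ends; Jonas is clear from here.
Lucia starts after Omar ends; Omar is clear from here.
Nadia starts after Lucia ends; Lucia is clear from here.
Ingrid starts after Nadia ends; Nadia is clear from here.
Noor starts exactly when Ingrid ends (back-to-back, no overlap); Ingrid is clear from here.
Mateo starts after Noor ends.
Every pair is clear; the schedule has no overlaps.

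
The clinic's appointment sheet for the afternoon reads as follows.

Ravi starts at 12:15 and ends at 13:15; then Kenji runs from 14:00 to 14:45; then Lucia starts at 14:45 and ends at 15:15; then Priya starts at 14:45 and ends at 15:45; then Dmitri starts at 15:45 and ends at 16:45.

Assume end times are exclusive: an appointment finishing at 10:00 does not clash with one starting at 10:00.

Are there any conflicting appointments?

Two intervals overlap when each starts before the other ends.
Sorted by start: Ravi, Kenji, Lucia, Priya, Dmitri.
Kenji starts after Ravi ends, so Ravi has no further overlaps.
Lucia starts exactly when Kenji ends (back-to-back, no overlap), so Kenji has no further overlaps.
Priya starts before Lucia ends → Lucia and Priya overlap.
That's a conflict, so the schedule is not conflict-free.

Yes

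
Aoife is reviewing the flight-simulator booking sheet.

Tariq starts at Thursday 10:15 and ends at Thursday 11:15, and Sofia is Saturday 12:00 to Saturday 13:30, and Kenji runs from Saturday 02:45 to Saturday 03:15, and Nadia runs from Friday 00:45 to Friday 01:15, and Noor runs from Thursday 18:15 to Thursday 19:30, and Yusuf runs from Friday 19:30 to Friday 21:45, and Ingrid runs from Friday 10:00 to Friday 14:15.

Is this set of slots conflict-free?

Check each pair: they overlap iff neither finishes before the other starts.
Sorted by start: Tariq, Noor, Nadia, Ingrid, Yusuf, Kenji, Sofia.
Noor starts after Tariq ends, so nothing later overlaps Tariq either.
Nadia starts after Noor ends, so nothing later overlaps Noor either.
Ingrid starts after Nadia ends, so nothing later overlaps Nadia either.
Yusuf starts after Ingrid ends, so nothing later overlaps Ingrid either.
Kenji starts after Yusuf ends, so nothing later overlaps Yusuf either.
Sofia starts after Kenji ends.
Every pair is clear; the schedule has no overlaps.

Yes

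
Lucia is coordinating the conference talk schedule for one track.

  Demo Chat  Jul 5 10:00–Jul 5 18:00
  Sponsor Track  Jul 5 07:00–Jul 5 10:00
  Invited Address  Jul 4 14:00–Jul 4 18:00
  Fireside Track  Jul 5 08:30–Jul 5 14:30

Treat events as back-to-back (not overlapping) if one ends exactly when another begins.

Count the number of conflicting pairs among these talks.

Two intervals overlap when each starts before the other ends.
Sorted by start: Invited Address, Sponsor Track, Fireside Track, Demo Chat.
Sponsor Track starts after Invited Address ends; Invited Address is clear from here.
Fireside Track starts before Sponsor Track ends → Sponsor Track and Fireside Track overlap.
Demo Chat starts exactly when Sponsor Track ends (back-to-back, no overlap).
Demo Chat starts before Fireside Track ends → Fireside Track and Demo Chat overlap.
Overlapping pairs: Demo Chat & Fireside Track, Fireside Track & Sponsor Track — 2 in total.

2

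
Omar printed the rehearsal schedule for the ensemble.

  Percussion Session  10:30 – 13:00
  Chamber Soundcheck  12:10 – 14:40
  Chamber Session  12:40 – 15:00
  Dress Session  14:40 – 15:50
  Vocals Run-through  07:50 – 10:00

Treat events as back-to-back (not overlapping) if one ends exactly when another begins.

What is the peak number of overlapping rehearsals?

Sort all start/end points and keep a running count:
07:50 start Vocals Run-through → 1
10:00 end Vocals Run-through → 0
10:30 start Percussion Session → 1
12:10 start Chamber Soundcheck → 2
12:40 start Chamber Session → 3
13:00 end Percussion Session → 2
14:40 end Chamber Soundcheck → 1
14:40 start Dress Session → 2
15:00 end Chamber Session → 1
15:50 end Dress Session → 0
Peak is 3, at 12:40 (Chamber Session, Chamber Soundcheck, Percussion Session).

3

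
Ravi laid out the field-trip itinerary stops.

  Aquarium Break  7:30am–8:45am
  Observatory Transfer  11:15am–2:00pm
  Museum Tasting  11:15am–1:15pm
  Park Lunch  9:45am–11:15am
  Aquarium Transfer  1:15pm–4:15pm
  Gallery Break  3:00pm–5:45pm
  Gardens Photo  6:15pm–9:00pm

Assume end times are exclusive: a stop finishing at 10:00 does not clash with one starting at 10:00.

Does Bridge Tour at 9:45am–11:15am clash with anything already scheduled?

Yes — it overlaps Park Lunch

Aquarium Break: ends 8:45am at or before Bridge Tour starts 9:45am → clear.
Park Lunch: starts 9:45am before Bridge Tour ends 11:15am, and ends 11:15am after Bridge Tour starts 9:45am → overlap.
Observatory Transfer: starts 11:15am at or after Bridge Tour ends 11:15am → clear.
Museum Tasting: starts 11:15am at or after Bridge Tour ends 11:15am → clear.
Aquarium Transfer: starts 1:15pm at or after Bridge Tour ends 11:15am → clear.
Gallery Break: starts 3:00pm at or after Bridge Tour ends 11:15am → clear.
Gardens Photo: starts 6:15pm at or after Bridge Tour ends 11:15am → clear.
Bridge Tour overlaps Park Lunch.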